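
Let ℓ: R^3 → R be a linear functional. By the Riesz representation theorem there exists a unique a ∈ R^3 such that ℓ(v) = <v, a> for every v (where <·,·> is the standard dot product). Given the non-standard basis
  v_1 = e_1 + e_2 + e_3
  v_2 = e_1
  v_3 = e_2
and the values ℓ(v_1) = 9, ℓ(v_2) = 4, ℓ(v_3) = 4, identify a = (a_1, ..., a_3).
a = (4, 4, 1)

Write a = (a_1, ..., a_3) in the standard basis. For each basis vector v_i, ℓ(v_i) = <v_i, a> is a linear equation in the a_j's. Collect the n equations into a matrix system V a = ℓ, where row i of V is v_i (expressed in the standard basis). Since V is invertible (lower-triangular with 1s on the diagonal, up to permutation), solve by back-substitution:
  V =
[[1, 1, 1],
 [1, 0, 0],
 [0, 1, 0]]
  V a = (9, 4, 4)
Solving gives a = (4, 4, 1).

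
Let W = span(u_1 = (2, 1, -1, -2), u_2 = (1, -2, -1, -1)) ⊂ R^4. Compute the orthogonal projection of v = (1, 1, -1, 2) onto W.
proj_W(v) = (-8/61, 46/61, 14/61, 8/61)

Set up U = [u_1 | ... | u_2] ∈ R^(4×2). The projector onto W = col(U) is P = U (U^T U)^(-1) U^T.
Compute U^T U =
  [10, 3]
  [3, 7],
and U^T v = (0, -2).
Solve U^T U · c = U^T v for the coefficients: c = (6/61, -20/61). The projection is proj_W(v) = U c.
Check: (v - proj_W(v)) · u_1 = 0  (should be 0).
Check: (v - proj_W(v)) · u_2 = 0  (should be 0).
Result: proj_W(v) = (-8/61, 46/61, 14/61, 8/61).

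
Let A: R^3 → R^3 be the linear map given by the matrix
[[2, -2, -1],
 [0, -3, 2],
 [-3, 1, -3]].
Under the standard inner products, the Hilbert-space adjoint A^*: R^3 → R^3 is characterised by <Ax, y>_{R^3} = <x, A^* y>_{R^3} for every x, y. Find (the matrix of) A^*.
A^* = A^T =
[[2, 0, -3],
 [-2, -3, 1],
 [-1, 2, -3]]

For real matrices with standard dot products, the defining identity <Ax, y> = <x, A^* y> gives (Ax)^T y = x^T (A^*) y, i.e. x^T A^T y = x^T (A^*) y. Since this holds for all x, y, we must have A^* = A^T. Therefore
A^* =
[[2, 0, -3],
 [-2, -3, 1],
 [-1, 2, -3]].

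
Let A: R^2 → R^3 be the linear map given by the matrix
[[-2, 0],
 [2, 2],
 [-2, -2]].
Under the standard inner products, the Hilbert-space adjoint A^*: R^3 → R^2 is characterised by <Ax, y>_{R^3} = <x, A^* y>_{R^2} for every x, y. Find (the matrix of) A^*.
A^* = A^T =
[[-2, 2, -2],
 [0, 2, -2]]

For real matrices with standard dot products, the defining identity <Ax, y> = <x, A^* y> gives (Ax)^T y = x^T (A^*) y, i.e. x^T A^T y = x^T (A^*) y. Since this holds for all x, y, we must have A^* = A^T. Therefore
A^* =
[[-2, 2, -2],
 [0, 2, -2]].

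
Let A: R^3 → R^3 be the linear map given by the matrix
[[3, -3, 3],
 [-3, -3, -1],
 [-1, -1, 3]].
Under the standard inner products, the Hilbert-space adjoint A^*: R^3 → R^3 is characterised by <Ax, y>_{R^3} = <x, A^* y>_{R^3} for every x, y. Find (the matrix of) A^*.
A^* = A^T =
[[3, -3, -1],
 [-3, -3, -1],
 [3, -1, 3]]

For real matrices with standard dot products, the defining identity <Ax, y> = <x, A^* y> gives (Ax)^T y = x^T (A^*) y, i.e. x^T A^T y = x^T (A^*) y. Since this holds for all x, y, we must have A^* = A^T. Therefore
A^* =
[[3, -3, -1],
 [-3, -3, -1],
 [3, -1, 3]].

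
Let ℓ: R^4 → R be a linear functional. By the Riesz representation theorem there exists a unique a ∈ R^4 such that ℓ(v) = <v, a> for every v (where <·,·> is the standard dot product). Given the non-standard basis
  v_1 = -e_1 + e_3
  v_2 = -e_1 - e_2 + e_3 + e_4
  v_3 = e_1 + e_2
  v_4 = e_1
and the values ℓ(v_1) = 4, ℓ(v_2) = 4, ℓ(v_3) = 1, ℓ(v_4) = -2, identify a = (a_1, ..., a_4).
a = (-2, 3, 2, 3)

Write a = (a_1, ..., a_4) in the standard basis. For each basis vector v_i, ℓ(v_i) = <v_i, a> is a linear equation in the a_j's. Collect the n equations into a matrix system V a = ℓ, where row i of V is v_i (expressed in the standard basis). Since V is invertible (lower-triangular with 1s on the diagonal, up to permutation), solve by back-substitution:
  V =
[[-1, 0, 1, 0],
 [-1, -1, 1, 1],
 [1, 1, 0, 0],
 [1, 0, 0, 0]]
  V a = (4, 4, 1, -2)
Solving gives a = (-2, 3, 2, 3).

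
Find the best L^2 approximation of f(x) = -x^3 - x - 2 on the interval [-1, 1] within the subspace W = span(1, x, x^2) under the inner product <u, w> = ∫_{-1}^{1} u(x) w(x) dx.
g(x) = -8*x/5 - 2

The best approximation g ∈ W is the orthogonal projection of f onto W. Writing g = a_0 + a_1 x + a_2 x^2, the coefficients solve the normal equations G · a = b where
  G_{ij} = <φ_i, φ_j> and b_i = <f, φ_i>, with φ_0 = 1, φ_1 = x, φ_2 = x^2.
G =
  [2, 0, 2/3]
  [0, 2/3, 0]
  [2/3, 0, 2/5],
b = (-4, -16/15, -4/3).
Solving gives a_0 = -2, a_1 = -8/5, a_2 = 0, so
  g(x) = -8*x/5 - 2.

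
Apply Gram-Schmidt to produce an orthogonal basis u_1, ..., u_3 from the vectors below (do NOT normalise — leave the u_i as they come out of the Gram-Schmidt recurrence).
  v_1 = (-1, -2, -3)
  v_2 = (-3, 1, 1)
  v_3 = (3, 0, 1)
Orthogonal basis:
  u_1 = (-1, -2, -3)
  u_2 = (-22/7, 5/7, 4/7)
  u_3 = (-2/75, -4/15, 14/75)

Apply the Gram-Schmidt recurrence
  u_1 = v_1
  u_i = v_i − Σ_{j<i} ((v_i · u_j) / (u_j · u_j)) · u_j.

Step by step this gives:
  u_1 = (-1, -2, -3)
  u_2 = (-22/7, 5/7, 4/7)
  u_3 = (-2/75, -4/15, 14/75)

Orthogonality check:
  u_2 · u_1 = 0 (should be 0)
  u_3 · u_1 = 0 (should be 0)
  u_3 · u_2 = 0 (should be 0)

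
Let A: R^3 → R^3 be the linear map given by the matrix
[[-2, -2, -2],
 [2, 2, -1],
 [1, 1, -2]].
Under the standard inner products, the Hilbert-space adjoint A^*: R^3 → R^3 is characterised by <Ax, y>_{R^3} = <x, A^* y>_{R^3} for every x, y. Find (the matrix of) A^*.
A^* = A^T =
[[-2, 2, 1],
 [-2, 2, 1],
 [-2, -1, -2]]

For real matrices with standard dot products, the defining identity <Ax, y> = <x, A^* y> gives (Ax)^T y = x^T (A^*) y, i.e. x^T A^T y = x^T (A^*) y. Since this holds for all x, y, we must have A^* = A^T. Therefore
A^* =
[[-2, 2, 1],
 [-2, 2, 1],
 [-2, -1, -2]].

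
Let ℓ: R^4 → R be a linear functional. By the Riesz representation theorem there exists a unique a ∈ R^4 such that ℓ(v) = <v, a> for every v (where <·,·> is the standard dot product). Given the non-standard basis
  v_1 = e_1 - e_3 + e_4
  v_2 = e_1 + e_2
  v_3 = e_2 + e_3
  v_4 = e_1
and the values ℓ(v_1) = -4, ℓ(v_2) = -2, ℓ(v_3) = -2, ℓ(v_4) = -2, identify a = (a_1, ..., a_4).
a = (-2, 0, -2, -4)

Write a = (a_1, ..., a_4) in the standard basis. For each basis vector v_i, ℓ(v_i) = <v_i, a> is a linear equation in the a_j's. Collect the n equations into a matrix system V a = ℓ, where row i of V is v_i (expressed in the standard basis). Since V is invertible (lower-triangular with 1s on the diagonal, up to permutation), solve by back-substitution:
  V =
[[1, 0, -1, 1],
 [1, 1, 0, 0],
 [0, 1, 1, 0],
 [1, 0, 0, 0]]
  V a = (-4, -2, -2, -2)
Solving gives a = (-2, 0, -2, -4).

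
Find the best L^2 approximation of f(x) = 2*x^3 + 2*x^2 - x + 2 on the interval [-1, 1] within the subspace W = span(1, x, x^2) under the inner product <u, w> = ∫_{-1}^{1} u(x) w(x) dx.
g(x) = 2*x^2 + x/5 + 2

The best approximation g ∈ W is the orthogonal projection of f onto W. Writing g = a_0 + a_1 x + a_2 x^2, the coefficients solve the normal equations G · a = b where
  G_{ij} = <φ_i, φ_j> and b_i = <f, φ_i>, with φ_0 = 1, φ_1 = x, φ_2 = x^2.
G =
  [2, 0, 2/3]
  [0, 2/3, 0]
  [2/3, 0, 2/5],
b = (16/3, 2/15, 32/15).
Solving gives a_0 = 2, a_1 = 1/5, a_2 = 2, so
  g(x) = 2*x^2 + x/5 + 2.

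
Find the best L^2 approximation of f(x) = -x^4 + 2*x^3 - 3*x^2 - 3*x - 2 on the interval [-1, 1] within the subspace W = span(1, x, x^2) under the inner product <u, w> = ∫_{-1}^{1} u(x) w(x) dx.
g(x) = -27*x^2/7 - 9*x/5 - 67/35

The best approximation g ∈ W is the orthogonal projection of f onto W. Writing g = a_0 + a_1 x + a_2 x^2, the coefficients solve the normal equations G · a = b where
  G_{ij} = <φ_i, φ_j> and b_i = <f, φ_i>, with φ_0 = 1, φ_1 = x, φ_2 = x^2.
G =
  [2, 0, 2/3]
  [0, 2/3, 0]
  [2/3, 0, 2/5],
b = (-32/5, -6/5, -296/105).
Solving gives a_0 = -67/35, a_1 = -9/5, a_2 = -27/7, so
  g(x) = -27*x^2/7 - 9*x/5 - 67/35.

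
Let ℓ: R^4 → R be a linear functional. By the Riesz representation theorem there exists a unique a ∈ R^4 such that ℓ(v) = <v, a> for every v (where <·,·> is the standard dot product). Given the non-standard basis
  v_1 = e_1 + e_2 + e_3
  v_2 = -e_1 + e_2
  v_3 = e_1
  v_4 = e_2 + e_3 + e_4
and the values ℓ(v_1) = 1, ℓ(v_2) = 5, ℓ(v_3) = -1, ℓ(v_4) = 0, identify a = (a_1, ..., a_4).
a = (-1, 4, -2, -2)

Write a = (a_1, ..., a_4) in the standard basis. For each basis vector v_i, ℓ(v_i) = <v_i, a> is a linear equation in the a_j's. Collect the n equations into a matrix system V a = ℓ, where row i of V is v_i (expressed in the standard basis). Since V is invertible (lower-triangular with 1s on the diagonal, up to permutation), solve by back-substitution:
  V =
[[1, 1, 1, 0],
 [-1, 1, 0, 0],
 [1, 0, 0, 0],
 [0, 1, 1, 1]]
  V a = (1, 5, -1, 0)
Solving gives a = (-1, 4, -2, -2).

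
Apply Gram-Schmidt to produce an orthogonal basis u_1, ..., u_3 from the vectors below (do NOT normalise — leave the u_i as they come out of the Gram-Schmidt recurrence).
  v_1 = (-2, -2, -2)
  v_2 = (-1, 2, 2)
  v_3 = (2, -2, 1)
Orthogonal basis:
  u_1 = (-2, -2, -2)
  u_2 = (-2, 1, 1)
  u_3 = (0, -3/2, 3/2)

Apply the Gram-Schmidt recurrence
  u_1 = v_1
  u_i = v_i − Σ_{j<i} ((v_i · u_j) / (u_j · u_j)) · u_j.

Step by step this gives:
  u_1 = (-2, -2, -2)
  u_2 = (-2, 1, 1)
  u_3 = (0, -3/2, 3/2)

Orthogonality check:
  u_2 · u_1 = 0 (should be 0)
  u_3 · u_1 = 0 (should be 0)
  u_3 · u_2 = 0 (should be 0)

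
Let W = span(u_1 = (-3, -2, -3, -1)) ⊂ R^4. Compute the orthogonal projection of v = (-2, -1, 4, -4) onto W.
proj_W(v) = (0, 0, 0, 0)

Set up U = [u_1 | ... | u_1] ∈ R^(4×1). The projector onto W = col(U) is P = U (U^T U)^(-1) U^T.
Compute U^T U =
  [23],
and U^T v = (0).
Solve U^T U · c = U^T v for the coefficients: c = (0). The projection is proj_W(v) = U c.
Check: (v - proj_W(v)) · u_1 = 0  (should be 0).
Result: proj_W(v) = (0, 0, 0, 0).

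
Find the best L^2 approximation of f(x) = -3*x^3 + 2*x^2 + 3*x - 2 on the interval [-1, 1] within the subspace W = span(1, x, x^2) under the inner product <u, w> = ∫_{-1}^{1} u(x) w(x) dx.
g(x) = 2*x^2 + 6*x/5 - 2

The best approximation g ∈ W is the orthogonal projection of f onto W. Writing g = a_0 + a_1 x + a_2 x^2, the coefficients solve the normal equations G · a = b where
  G_{ij} = <φ_i, φ_j> and b_i = <f, φ_i>, with φ_0 = 1, φ_1 = x, φ_2 = x^2.
G =
  [2, 0, 2/3]
  [0, 2/3, 0]
  [2/3, 0, 2/5],
b = (-8/3, 4/5, -8/15).
Solving gives a_0 = -2, a_1 = 6/5, a_2 = 2, so
  g(x) = 2*x^2 + 6*x/5 - 2.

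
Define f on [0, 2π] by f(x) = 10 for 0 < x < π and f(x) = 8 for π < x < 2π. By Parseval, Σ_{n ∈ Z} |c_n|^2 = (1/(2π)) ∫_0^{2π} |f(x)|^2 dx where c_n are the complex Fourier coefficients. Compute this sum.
Σ |c_n|^2 = 82

Parseval equates the L^2 energy of f (normalised by 1/(2π)) with the ℓ^2 sum of its Fourier coefficients: (1/(2π)) ∫_0^{2π} |f|^2 = Σ |c_n|^2.
Compute the left side: (1/(2π)) [∫_0^π 10^2 dx + ∫_π^{2π} 8^2 dx] = (1/(2π)) · (100π + 64π) = (100 + 64)/2 = 82.
So Σ_{n ∈ Z} |c_n|^2 = 82.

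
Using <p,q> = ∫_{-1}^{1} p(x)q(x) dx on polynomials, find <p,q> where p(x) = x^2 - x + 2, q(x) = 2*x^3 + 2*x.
<p,q> = -32/15

Expand the product: p(x)·q(x) = 2*x^5 - 2*x^4 + 6*x^3 - 2*x^2 + 4*x.
∫_{-1}^{1} of each monomial x^k gives [2/(k+1) if k even, 0 if k odd]. Integrating term-by-term (or equivalently evaluating the antiderivative F(x) = x^6/3 - 2*x^5/5 + 3*x^4/2 - 2*x^3/3 + 2*x^2 at the endpoints):
  F(1) − F(−1) = 83/30 − (49/10) = -32/15.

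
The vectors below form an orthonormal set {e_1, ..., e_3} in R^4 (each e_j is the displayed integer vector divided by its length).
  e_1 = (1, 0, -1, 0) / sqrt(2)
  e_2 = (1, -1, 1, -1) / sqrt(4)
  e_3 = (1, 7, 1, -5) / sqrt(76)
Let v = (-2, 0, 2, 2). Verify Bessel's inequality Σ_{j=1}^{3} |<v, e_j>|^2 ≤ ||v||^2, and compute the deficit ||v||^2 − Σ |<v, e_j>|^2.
Σ |<v, e_j>|^2 = 196/19; ||v||^2 = 12; deficit = 32/19

Write each e_j = u_j / sqrt(<u_j, u_j>) where u_j is the displayed integer vector. Then <v, e_j> = <v, u_j> / sqrt(<u_j, u_j>), so |<v, e_j>|^2 = <v, u_j>^2 / <u_j, u_j>.
Coefficients: <v, e_1> = -4/sqrt(2), <v, e_2> = -2/sqrt(4), <v, e_3> = -10/sqrt(76).
Square and sum: Σ |<v, e_j>|^2 = 196/19.
Compute ||v||^2 = v·v = 12.
Deficit = 12 − 196/19 = 32/19 ≥ 0, confirming Bessel's inequality. (The deficit equals ||v − Σ <v,e_j> e_j||^2, the squared distance from v to span{e_j}.)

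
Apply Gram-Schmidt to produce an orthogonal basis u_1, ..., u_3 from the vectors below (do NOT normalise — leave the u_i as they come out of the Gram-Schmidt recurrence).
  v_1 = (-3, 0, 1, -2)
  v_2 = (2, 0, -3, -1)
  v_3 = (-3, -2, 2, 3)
Orthogonal basis:
  u_1 = (-3, 0, 1, -2)
  u_2 = (1/2, 0, -5/2, -2)
  u_3 = (-4/3, -2, -4/3, 4/3)

Apply the Gram-Schmidt recurrence
  u_1 = v_1
  u_i = v_i − Σ_{j<i} ((v_i · u_j) / (u_j · u_j)) · u_j.

Step by step this gives:
  u_1 = (-3, 0, 1, -2)
  u_2 = (1/2, 0, -5/2, -2)
  u_3 = (-4/3, -2, -4/3, 4/3)

Orthogonality check:
  u_2 · u_1 = 0 (should be 0)
  u_3 · u_1 = 0 (should be 0)
  u_3 · u_2 = 0 (should be 0)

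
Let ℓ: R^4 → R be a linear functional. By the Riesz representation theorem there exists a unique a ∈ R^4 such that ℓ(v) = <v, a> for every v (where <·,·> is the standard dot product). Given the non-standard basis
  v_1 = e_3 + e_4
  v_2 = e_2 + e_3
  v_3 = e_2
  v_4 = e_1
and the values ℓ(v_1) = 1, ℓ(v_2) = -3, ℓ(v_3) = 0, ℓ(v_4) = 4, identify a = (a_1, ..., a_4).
a = (4, 0, -3, 4)

Write a = (a_1, ..., a_4) in the standard basis. For each basis vector v_i, ℓ(v_i) = <v_i, a> is a linear equation in the a_j's. Collect the n equations into a matrix system V a = ℓ, where row i of V is v_i (expressed in the standard basis). Since V is invertible (lower-triangular with 1s on the diagonal, up to permutation), solve by back-substitution:
  V =
[[0, 0, 1, 1],
 [0, 1, 1, 0],
 [0, 1, 0, 0],
 [1, 0, 0, 0]]
  V a = (1, -3, 0, 4)
Solving gives a = (4, 0, -3, 4).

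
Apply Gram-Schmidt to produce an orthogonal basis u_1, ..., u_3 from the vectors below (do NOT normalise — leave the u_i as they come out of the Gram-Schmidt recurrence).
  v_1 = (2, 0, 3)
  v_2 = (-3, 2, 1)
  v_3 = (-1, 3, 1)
Orthogonal basis:
  u_1 = (2, 0, 3)
  u_2 = (-33/13, 2, 22/13)
  u_3 = (138/173, 253/173, -92/173)

Apply the Gram-Schmidt recurrence
  u_1 = v_1
  u_i = v_i − Σ_{j<i} ((v_i · u_j) / (u_j · u_j)) · u_j.

Step by step this gives:
  u_1 = (2, 0, 3)
  u_2 = (-33/13, 2, 22/13)
  u_3 = (138/173, 253/173, -92/173)

Orthogonality check:
  u_2 · u_1 = 0 (should be 0)
  u_3 · u_1 = 0 (should be 0)
  u_3 · u_2 = 0 (should be 0)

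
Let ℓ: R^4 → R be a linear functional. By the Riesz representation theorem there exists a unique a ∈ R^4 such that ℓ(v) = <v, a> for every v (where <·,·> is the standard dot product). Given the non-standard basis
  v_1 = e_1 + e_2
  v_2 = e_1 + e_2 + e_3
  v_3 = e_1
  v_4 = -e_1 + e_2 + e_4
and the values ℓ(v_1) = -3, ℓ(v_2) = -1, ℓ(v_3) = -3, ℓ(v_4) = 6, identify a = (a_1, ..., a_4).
a = (-3, 0, 2, 3)

Write a = (a_1, ..., a_4) in the standard basis. For each basis vector v_i, ℓ(v_i) = <v_i, a> is a linear equation in the a_j's. Collect the n equations into a matrix system V a = ℓ, where row i of V is v_i (expressed in the standard basis). Since V is invertible (lower-triangular with 1s on the diagonal, up to permutation), solve by back-substitution:
  V =
[[1, 1, 0, 0],
 [1, 1, 1, 0],
 [1, 0, 0, 0],
 [-1, 1, 0, 1]]
  V a = (-3, -1, -3, 6)
Solving gives a = (-3, 0, 2, 3).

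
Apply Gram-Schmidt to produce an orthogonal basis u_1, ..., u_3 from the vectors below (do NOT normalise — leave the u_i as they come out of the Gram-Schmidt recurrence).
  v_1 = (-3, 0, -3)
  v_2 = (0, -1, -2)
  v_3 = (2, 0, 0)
Orthogonal basis:
  u_1 = (-3, 0, -3)
  u_2 = (1, -1, -1)
  u_3 = (1/3, 2/3, -1/3)

Apply the Gram-Schmidt recurrence
  u_1 = v_1
  u_i = v_i − Σ_{j<i} ((v_i · u_j) / (u_j · u_j)) · u_j.

Step by step this gives:
  u_1 = (-3, 0, -3)
  u_2 = (1, -1, -1)
  u_3 = (1/3, 2/3, -1/3)

Orthogonality check:
  u_2 · u_1 = 0 (should be 0)
  u_3 · u_1 = 0 (should be 0)
  u_3 · u_2 = 0 (should be 0)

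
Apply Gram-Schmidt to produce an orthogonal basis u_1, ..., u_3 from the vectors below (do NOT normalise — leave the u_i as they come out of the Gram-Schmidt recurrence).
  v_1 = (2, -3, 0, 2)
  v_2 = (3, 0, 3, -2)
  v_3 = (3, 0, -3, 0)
Orthogonal basis:
  u_1 = (2, -3, 0, 2)
  u_2 = (47/17, 6/17, 3, -38/17)
  u_3 = (441/185, 198/185, -537/185, -144/185)

Apply the Gram-Schmidt recurrence
  u_1 = v_1
  u_i = v_i − Σ_{j<i} ((v_i · u_j) / (u_j · u_j)) · u_j.

Step by step this gives:
  u_1 = (2, -3, 0, 2)
  u_2 = (47/17, 6/17, 3, -38/17)
  u_3 = (441/185, 198/185, -537/185, -144/185)

Orthogonality check:
  u_2 · u_1 = 0 (should be 0)
  u_3 · u_1 = 0 (should be 0)
  u_3 · u_2 = 0 (should be 0)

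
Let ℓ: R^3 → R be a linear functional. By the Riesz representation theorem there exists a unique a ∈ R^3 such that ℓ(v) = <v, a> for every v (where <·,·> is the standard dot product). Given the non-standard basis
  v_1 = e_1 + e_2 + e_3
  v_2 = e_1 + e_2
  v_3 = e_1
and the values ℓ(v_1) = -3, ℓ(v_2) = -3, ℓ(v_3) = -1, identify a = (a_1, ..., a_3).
a = (-1, -2, 0)

Write a = (a_1, ..., a_3) in the standard basis. For each basis vector v_i, ℓ(v_i) = <v_i, a> is a linear equation in the a_j's. Collect the n equations into a matrix system V a = ℓ, where row i of V is v_i (expressed in the standard basis). Since V is invertible (lower-triangular with 1s on the diagonal, up to permutation), solve by back-substitution:
  V =
[[1, 1, 1],
 [1, 1, 0],
 [1, 0, 0]]
  V a = (-3, -3, -1)
Solving gives a = (-1, -2, 0).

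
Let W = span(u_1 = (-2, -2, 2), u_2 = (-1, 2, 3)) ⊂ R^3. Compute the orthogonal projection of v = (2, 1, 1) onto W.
proj_W(v) = (21/38, 30/19, 5/38)

Set up U = [u_1 | ... | u_2] ∈ R^(3×2). The projector onto W = col(U) is P = U (U^T U)^(-1) U^T.
Compute U^T U =
  [12, 4]
  [4, 14],
and U^T v = (-4, 3).
Solve U^T U · c = U^T v for the coefficients: c = (-17/38, 13/38). The projection is proj_W(v) = U c.
Check: (v - proj_W(v)) · u_1 = 0  (should be 0).
Check: (v - proj_W(v)) · u_2 = 0  (should be 0).
Result: proj_W(v) = (21/38, 30/19, 5/38).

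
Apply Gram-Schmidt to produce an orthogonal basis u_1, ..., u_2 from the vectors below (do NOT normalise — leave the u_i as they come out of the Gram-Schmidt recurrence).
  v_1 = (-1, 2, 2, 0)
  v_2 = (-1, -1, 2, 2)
Orthogonal basis:
  u_1 = (-1, 2, 2, 0)
  u_2 = (-2/3, -5/3, 4/3, 2)

Apply the Gram-Schmidt recurrence
  u_1 = v_1
  u_i = v_i − Σ_{j<i} ((v_i · u_j) / (u_j · u_j)) · u_j.

Step by step this gives:
  u_1 = (-1, 2, 2, 0)
  u_2 = (-2/3, -5/3, 4/3, 2)

Orthogonality check:
  u_2 · u_1 = 0 (should be 0)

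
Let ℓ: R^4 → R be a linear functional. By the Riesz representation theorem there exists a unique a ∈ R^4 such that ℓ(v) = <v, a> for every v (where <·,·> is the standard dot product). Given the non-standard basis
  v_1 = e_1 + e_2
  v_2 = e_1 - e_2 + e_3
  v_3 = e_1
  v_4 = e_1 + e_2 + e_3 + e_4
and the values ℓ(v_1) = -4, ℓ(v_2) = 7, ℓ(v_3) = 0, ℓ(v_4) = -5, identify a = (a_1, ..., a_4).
a = (0, -4, 3, -4)

Write a = (a_1, ..., a_4) in the standard basis. For each basis vector v_i, ℓ(v_i) = <v_i, a> is a linear equation in the a_j's. Collect the n equations into a matrix system V a = ℓ, where row i of V is v_i (expressed in the standard basis). Since V is invertible (lower-triangular with 1s on the diagonal, up to permutation), solve by back-substitution:
  V =
[[1, 1, 0, 0],
 [1, -1, 1, 0],
 [1, 0, 0, 0],
 [1, 1, 1, 1]]
  V a = (-4, 7, 0, -5)
Solving gives a = (0, -4, 3, -4).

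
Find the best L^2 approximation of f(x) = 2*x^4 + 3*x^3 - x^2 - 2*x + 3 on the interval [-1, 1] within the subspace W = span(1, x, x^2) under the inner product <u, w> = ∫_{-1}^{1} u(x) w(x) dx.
g(x) = 5*x^2/7 - x/5 + 99/35

The best approximation g ∈ W is the orthogonal projection of f onto W. Writing g = a_0 + a_1 x + a_2 x^2, the coefficients solve the normal equations G · a = b where
  G_{ij} = <φ_i, φ_j> and b_i = <f, φ_i>, with φ_0 = 1, φ_1 = x, φ_2 = x^2.
G =
  [2, 0, 2/3]
  [0, 2/3, 0]
  [2/3, 0, 2/5],
b = (92/15, -2/15, 76/35).
Solving gives a_0 = 99/35, a_1 = -1/5, a_2 = 5/7, so
  g(x) = 5*x^2/7 - x/5 + 99/35.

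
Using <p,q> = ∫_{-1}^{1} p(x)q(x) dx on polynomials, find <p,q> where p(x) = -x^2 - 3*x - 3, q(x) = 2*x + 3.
<p,q> = -24

Expand the product: p(x)·q(x) = -2*x^3 - 9*x^2 - 15*x - 9.
∫_{-1}^{1} of each monomial x^k gives [2/(k+1) if k even, 0 if k odd]. Integrating term-by-term (or equivalently evaluating the antiderivative F(x) = -x^4/2 - 3*x^3 - 15*x^2/2 - 9*x at the endpoints):
  F(1) − F(−1) = -20 − (4) = -24.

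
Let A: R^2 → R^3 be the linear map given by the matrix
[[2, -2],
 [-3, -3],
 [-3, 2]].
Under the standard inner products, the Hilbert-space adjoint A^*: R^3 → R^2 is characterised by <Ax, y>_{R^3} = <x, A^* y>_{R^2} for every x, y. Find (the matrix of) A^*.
A^* = A^T =
[[2, -3, -3],
 [-2, -3, 2]]

For real matrices with standard dot products, the defining identity <Ax, y> = <x, A^* y> gives (Ax)^T y = x^T (A^*) y, i.e. x^T A^T y = x^T (A^*) y. Since this holds for all x, y, we must have A^* = A^T. Therefore
A^* =
[[2, -3, -3],
 [-2, -3, 2]].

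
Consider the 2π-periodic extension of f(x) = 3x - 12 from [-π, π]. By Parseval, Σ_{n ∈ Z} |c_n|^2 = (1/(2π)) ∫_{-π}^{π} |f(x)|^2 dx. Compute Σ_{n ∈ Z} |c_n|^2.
Σ |c_n|^2 = 3π^2 + 144

Expand and integrate term by term over [-π, π]:
  ∫ (3x)^2 dx = 9·(2π^3/3); ∫ 2·3·(-12)·x dx = 0 (odd integrand); ∫ (-12)^2 dx = 144·2π.
So (1/(2π)) ∫_{-π}^{π} (3x - 12)^2 dx = 9π^2/3 + 144 = 3π^2 + 144.
Parseval ⇒ Σ |c_n|^2 = 3π^2 + 144.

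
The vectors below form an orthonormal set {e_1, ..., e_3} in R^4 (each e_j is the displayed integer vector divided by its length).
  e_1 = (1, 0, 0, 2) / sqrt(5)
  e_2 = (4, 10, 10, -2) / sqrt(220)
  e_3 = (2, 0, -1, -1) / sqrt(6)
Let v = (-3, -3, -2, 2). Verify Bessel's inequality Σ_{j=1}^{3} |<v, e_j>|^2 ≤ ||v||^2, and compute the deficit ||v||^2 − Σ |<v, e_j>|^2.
Σ |<v, e_j>|^2 = 26; ||v||^2 = 26; deficit = 0

Write each e_j = u_j / sqrt(<u_j, u_j>) where u_j is the displayed integer vector. Then <v, e_j> = <v, u_j> / sqrt(<u_j, u_j>), so |<v, e_j>|^2 = <v, u_j>^2 / <u_j, u_j>.
Coefficients: <v, e_1> = 1/sqrt(5), <v, e_2> = -66/sqrt(220), <v, e_3> = -6/sqrt(6).
Square and sum: Σ |<v, e_j>|^2 = 26.
Compute ||v||^2 = v·v = 26.
Deficit = 26 − 26 = 0 ≥ 0, confirming Bessel's inequality. (The deficit equals ||v − Σ <v,e_j> e_j||^2, the squared distance from v to span{e_j}.)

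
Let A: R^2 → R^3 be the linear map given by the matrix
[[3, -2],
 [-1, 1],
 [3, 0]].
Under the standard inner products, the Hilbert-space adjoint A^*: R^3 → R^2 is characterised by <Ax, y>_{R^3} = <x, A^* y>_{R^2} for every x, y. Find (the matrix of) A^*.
A^* = A^T =
[[3, -1, 3],
 [-2, 1, 0]]

For real matrices with standard dot products, the defining identity <Ax, y> = <x, A^* y> gives (Ax)^T y = x^T (A^*) y, i.e. x^T A^T y = x^T (A^*) y. Since this holds for all x, y, we must have A^* = A^T. Therefore
A^* =
[[3, -1, 3],
 [-2, 1, 0]].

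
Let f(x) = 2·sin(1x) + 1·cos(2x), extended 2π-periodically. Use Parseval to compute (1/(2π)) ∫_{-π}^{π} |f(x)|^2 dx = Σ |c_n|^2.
Σ |c_n|^2 = 5/2

Expand |f|^2 and use orthogonality of {sin(nx), cos(mx)} on [-π, π]:
  ∫_{-π}^{π} sin(nx)^2 dx = π, ∫ cos(mx)^2 dx = π, and cross terms integrate to 0.
So ∫_{-π}^{π} f(x)^2 dx = 2^2 · π + 1^2 · π = (4 + 1)π.
Divide by 2π: (4 + 1)/2 = 5/2.
By Parseval, this equals Σ |c_n|^2.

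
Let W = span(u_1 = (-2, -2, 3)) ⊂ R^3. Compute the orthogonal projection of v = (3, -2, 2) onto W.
proj_W(v) = (-8/17, -8/17, 12/17)

Set up U = [u_1 | ... | u_1] ∈ R^(3×1). The projector onto W = col(U) is P = U (U^T U)^(-1) U^T.
Compute U^T U =
  [17],
and U^T v = (4).
Solve U^T U · c = U^T v for the coefficients: c = (4/17). The projection is proj_W(v) = U c.
Check: (v - proj_W(v)) · u_1 = 0  (should be 0).
Result: proj_W(v) = (-8/17, -8/17, 12/17).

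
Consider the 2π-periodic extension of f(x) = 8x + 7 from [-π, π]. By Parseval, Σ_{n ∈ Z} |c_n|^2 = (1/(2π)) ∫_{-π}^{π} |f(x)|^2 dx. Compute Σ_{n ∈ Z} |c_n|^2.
Σ |c_n|^2 = 64π^2/3 + 49

Expand and integrate term by term over [-π, π]:
  ∫ (8x)^2 dx = 64·(2π^3/3); ∫ 2·8·(7)·x dx = 0 (odd integrand); ∫ 7^2 dx = 49·2π.
So (1/(2π)) ∫_{-π}^{π} (8x + 7)^2 dx = 64π^2/3 + 49 = 64π^2/3 + 49.
Parseval ⇒ Σ |c_n|^2 = 64π^2/3 + 49.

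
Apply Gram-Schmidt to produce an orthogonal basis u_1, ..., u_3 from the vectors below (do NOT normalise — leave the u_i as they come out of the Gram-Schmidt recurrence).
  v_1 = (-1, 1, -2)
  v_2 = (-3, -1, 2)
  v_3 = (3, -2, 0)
Orthogonal basis:
  u_1 = (-1, 1, -2)
  u_2 = (-10/3, -2/3, 4/3)
  u_3 = (0, -8/5, -4/5)

Apply the Gram-Schmidt recurrence
  u_1 = v_1
  u_i = v_i − Σ_{j<i} ((v_i · u_j) / (u_j · u_j)) · u_j.

Step by step this gives:
  u_1 = (-1, 1, -2)
  u_2 = (-10/3, -2/3, 4/3)
  u_3 = (0, -8/5, -4/5)

Orthogonality check:
  u_2 · u_1 = 0 (should be 0)
  u_3 · u_1 = 0 (should be 0)
  u_3 · u_2 = 0 (should be 0)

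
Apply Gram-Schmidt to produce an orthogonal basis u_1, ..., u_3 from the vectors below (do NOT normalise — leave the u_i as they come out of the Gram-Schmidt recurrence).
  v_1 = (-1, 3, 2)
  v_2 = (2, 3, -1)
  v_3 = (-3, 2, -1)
Orthogonal basis:
  u_1 = (-1, 3, 2)
  u_2 = (33/14, 27/14, -12/7)
  u_3 = (-42/19, 14/19, -42/19)

Apply the Gram-Schmidt recurrence
  u_1 = v_1
  u_i = v_i − Σ_{j<i} ((v_i · u_j) / (u_j · u_j)) · u_j.

Step by step this gives:
  u_1 = (-1, 3, 2)
  u_2 = (33/14, 27/14, -12/7)
  u_3 = (-42/19, 14/19, -42/19)

Orthogonality check:
  u_2 · u_1 = 0 (should be 0)
  u_3 · u_1 = 0 (should be 0)
  u_3 · u_2 = 0 (should be 0)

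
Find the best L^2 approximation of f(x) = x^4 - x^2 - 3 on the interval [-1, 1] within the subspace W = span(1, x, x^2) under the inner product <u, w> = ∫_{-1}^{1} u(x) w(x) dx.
g(x) = -x^2/7 - 108/35

The best approximation g ∈ W is the orthogonal projection of f onto W. Writing g = a_0 + a_1 x + a_2 x^2, the coefficients solve the normal equations G · a = b where
  G_{ij} = <φ_i, φ_j> and b_i = <f, φ_i>, with φ_0 = 1, φ_1 = x, φ_2 = x^2.
G =
  [2, 0, 2/3]
  [0, 2/3, 0]
  [2/3, 0, 2/5],
b = (-94/15, 0, -74/35).
Solving gives a_0 = -108/35, a_1 = 0, a_2 = -1/7, so
  g(x) = -x^2/7 - 108/35.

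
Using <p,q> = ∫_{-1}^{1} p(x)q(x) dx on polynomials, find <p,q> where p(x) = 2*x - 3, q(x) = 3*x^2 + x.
<p,q> = -14/3

Expand the product: p(x)·q(x) = 6*x^3 - 7*x^2 - 3*x.
∫_{-1}^{1} of each monomial x^k gives [2/(k+1) if k even, 0 if k odd]. Integrating term-by-term (or equivalently evaluating the antiderivative F(x) = 3*x^4/2 - 7*x^3/3 - 3*x^2/2 at the endpoints):
  F(1) − F(−1) = -7/3 − (7/3) = -14/3.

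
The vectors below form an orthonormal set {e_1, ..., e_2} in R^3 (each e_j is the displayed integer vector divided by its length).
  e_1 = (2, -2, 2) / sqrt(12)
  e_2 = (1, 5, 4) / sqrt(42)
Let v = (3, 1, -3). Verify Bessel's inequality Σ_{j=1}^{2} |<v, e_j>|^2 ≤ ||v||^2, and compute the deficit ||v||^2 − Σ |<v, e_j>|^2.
Σ |<v, e_j>|^2 = 5/7; ||v||^2 = 19; deficit = 128/7

Write each e_j = u_j / sqrt(<u_j, u_j>) where u_j is the displayed integer vector. Then <v, e_j> = <v, u_j> / sqrt(<u_j, u_j>), so |<v, e_j>|^2 = <v, u_j>^2 / <u_j, u_j>.
Coefficients: <v, e_1> = -2/sqrt(12), <v, e_2> = -4/sqrt(42).
Square and sum: Σ |<v, e_j>|^2 = 5/7.
Compute ||v||^2 = v·v = 19.
Deficit = 19 − 5/7 = 128/7 ≥ 0, confirming Bessel's inequality. (The deficit equals ||v − Σ <v,e_j> e_j||^2, the squared distance from v to span{e_j}.)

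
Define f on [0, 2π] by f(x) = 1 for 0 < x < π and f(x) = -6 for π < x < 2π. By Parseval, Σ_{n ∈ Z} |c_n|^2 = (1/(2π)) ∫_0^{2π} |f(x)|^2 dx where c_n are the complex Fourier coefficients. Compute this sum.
Σ |c_n|^2 = 37/2

Parseval equates the L^2 energy of f (normalised by 1/(2π)) with the ℓ^2 sum of its Fourier coefficients: (1/(2π)) ∫_0^{2π} |f|^2 = Σ |c_n|^2.
Compute the left side: (1/(2π)) [∫_0^π 1^2 dx + ∫_π^{2π} (-6)^2 dx] = (1/(2π)) · (1π + 36π) = (1 + 36)/2 = 37/2.
So Σ_{n ∈ Z} |c_n|^2 = 37/2.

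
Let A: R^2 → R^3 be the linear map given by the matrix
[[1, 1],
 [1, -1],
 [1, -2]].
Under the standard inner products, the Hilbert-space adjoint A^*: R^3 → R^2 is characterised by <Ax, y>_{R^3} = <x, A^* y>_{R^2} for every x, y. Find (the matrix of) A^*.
A^* = A^T =
[[1, 1, 1],
 [1, -1, -2]]

For real matrices with standard dot products, the defining identity <Ax, y> = <x, A^* y> gives (Ax)^T y = x^T (A^*) y, i.e. x^T A^T y = x^T (A^*) y. Since this holds for all x, y, we must have A^* = A^T. Therefore
A^* =
[[1, 1, 1],
 [1, -1, -2]].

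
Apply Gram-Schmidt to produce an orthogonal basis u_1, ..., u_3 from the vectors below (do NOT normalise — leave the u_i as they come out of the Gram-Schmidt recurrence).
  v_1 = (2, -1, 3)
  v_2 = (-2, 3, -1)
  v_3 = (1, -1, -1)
Orthogonal basis:
  u_1 = (2, -1, 3)
  u_2 = (-4/7, 16/7, 8/7)
  u_3 = (2/3, 1/3, -1/3)

Apply the Gram-Schmidt recurrence
  u_1 = v_1
  u_i = v_i − Σ_{j<i} ((v_i · u_j) / (u_j · u_j)) · u_j.

Step by step this gives:
  u_1 = (2, -1, 3)
  u_2 = (-4/7, 16/7, 8/7)
  u_3 = (2/3, 1/3, -1/3)

Orthogonality check:
  u_2 · u_1 = 0 (should be 0)
  u_3 · u_1 = 0 (should be 0)
  u_3 · u_2 = 0 (should be 0)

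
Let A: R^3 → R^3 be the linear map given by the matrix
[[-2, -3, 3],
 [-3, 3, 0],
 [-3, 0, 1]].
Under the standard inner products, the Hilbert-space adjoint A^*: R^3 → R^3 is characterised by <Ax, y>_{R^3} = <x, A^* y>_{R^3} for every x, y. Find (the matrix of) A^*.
A^* = A^T =
[[-2, -3, -3],
 [-3, 3, 0],
 [3, 0, 1]]

For real matrices with standard dot products, the defining identity <Ax, y> = <x, A^* y> gives (Ax)^T y = x^T (A^*) y, i.e. x^T A^T y = x^T (A^*) y. Since this holds for all x, y, we must have A^* = A^T. Therefore
A^* =
[[-2, -3, -3],
 [-3, 3, 0],
 [3, 0, 1]].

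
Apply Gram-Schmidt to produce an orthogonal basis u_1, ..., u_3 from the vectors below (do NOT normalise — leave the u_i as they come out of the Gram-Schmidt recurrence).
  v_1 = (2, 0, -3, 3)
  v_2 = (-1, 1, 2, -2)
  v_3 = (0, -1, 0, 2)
Orthogonal basis:
  u_1 = (2, 0, -3, 3)
  u_2 = (3/11, 1, 1/11, -1/11)
  u_3 = (-1/4, 1/12, 11/12, 13/12)

Apply the Gram-Schmidt recurrence
  u_1 = v_1
  u_i = v_i − Σ_{j<i} ((v_i · u_j) / (u_j · u_j)) · u_j.

Step by step this gives:
  u_1 = (2, 0, -3, 3)
  u_2 = (3/11, 1, 1/11, -1/11)
  u_3 = (-1/4, 1/12, 11/12, 13/12)

Orthogonality check:
  u_2 · u_1 = 0 (should be 0)
  u_3 · u_1 = 0 (should be 0)
  u_3 · u_2 = 0 (should be 0)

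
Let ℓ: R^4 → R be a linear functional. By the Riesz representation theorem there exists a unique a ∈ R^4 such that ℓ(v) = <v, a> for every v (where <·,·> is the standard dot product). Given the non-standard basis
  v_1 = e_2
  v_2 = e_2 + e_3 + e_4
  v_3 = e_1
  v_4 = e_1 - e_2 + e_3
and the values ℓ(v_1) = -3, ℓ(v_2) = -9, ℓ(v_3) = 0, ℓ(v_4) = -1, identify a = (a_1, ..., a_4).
a = (0, -3, -4, -2)

Write a = (a_1, ..., a_4) in the standard basis. For each basis vector v_i, ℓ(v_i) = <v_i, a> is a linear equation in the a_j's. Collect the n equations into a matrix system V a = ℓ, where row i of V is v_i (expressed in the standard basis). Since V is invertible (lower-triangular with 1s on the diagonal, up to permutation), solve by back-substitution:
  V =
[[0, 1, 0, 0],
 [0, 1, 1, 1],
 [1, 0, 0, 0],
 [1, -1, 1, 0]]
  V a = (-3, -9, 0, -1)
Solving gives a = (0, -3, -4, -2).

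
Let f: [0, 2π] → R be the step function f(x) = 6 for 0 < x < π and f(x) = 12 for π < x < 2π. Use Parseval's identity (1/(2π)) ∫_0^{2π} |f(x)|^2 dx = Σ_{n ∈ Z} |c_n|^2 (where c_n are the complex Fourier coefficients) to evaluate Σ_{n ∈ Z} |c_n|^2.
Σ |c_n|^2 = 90

Parseval equates the L^2 energy of f (normalised by 1/(2π)) with the ℓ^2 sum of its Fourier coefficients: (1/(2π)) ∫_0^{2π} |f|^2 = Σ |c_n|^2.
Compute the left side: (1/(2π)) [∫_0^π 6^2 dx + ∫_π^{2π} 12^2 dx] = (1/(2π)) · (36π + 144π) = (36 + 144)/2 = 90.
So Σ_{n ∈ Z} |c_n|^2 = 90.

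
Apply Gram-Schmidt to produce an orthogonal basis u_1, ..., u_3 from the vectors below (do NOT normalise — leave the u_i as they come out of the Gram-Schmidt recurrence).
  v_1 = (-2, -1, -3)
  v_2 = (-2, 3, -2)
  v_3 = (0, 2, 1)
Orthogonal basis:
  u_1 = (-2, -1, -3)
  u_2 = (-1, 7/2, -1/2)
  u_3 = (-44/189, -8/189, 32/189)

Apply the Gram-Schmidt recurrence
  u_1 = v_1
  u_i = v_i − Σ_{j<i} ((v_i · u_j) / (u_j · u_j)) · u_j.

Step by step this gives:
  u_1 = (-2, -1, -3)
  u_2 = (-1, 7/2, -1/2)
  u_3 = (-44/189, -8/189, 32/189)

Orthogonality check:
  u_2 · u_1 = 0 (should be 0)
  u_3 · u_1 = 0 (should be 0)
  u_3 · u_2 = 0 (should be 0)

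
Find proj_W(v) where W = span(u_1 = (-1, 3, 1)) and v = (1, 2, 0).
proj_W(v) = (-5/11, 15/11, 5/11)

Set up U = [u_1 | ... | u_1] ∈ R^(3×1). The projector onto W = col(U) is P = U (U^T U)^(-1) U^T.
Compute U^T U =
  [11],
and U^T v = (5).
Solve U^T U · c = U^T v for the coefficients: c = (5/11). The projection is proj_W(v) = U c.
Check: (v - proj_W(v)) · u_1 = 0  (should be 0).
Result: proj_W(v) = (-5/11, 15/11, 5/11).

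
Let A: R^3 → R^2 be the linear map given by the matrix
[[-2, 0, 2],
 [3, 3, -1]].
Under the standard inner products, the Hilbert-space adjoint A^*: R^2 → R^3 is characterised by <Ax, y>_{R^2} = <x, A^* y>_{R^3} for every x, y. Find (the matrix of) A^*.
A^* = A^T =
[[-2, 3],
 [0, 3],
 [2, -1]]

For real matrices with standard dot products, the defining identity <Ax, y> = <x, A^* y> gives (Ax)^T y = x^T (A^*) y, i.e. x^T A^T y = x^T (A^*) y. Since this holds for all x, y, we must have A^* = A^T. Therefore
A^* =
[[-2, 3],
 [0, 3],
 [2, -1]].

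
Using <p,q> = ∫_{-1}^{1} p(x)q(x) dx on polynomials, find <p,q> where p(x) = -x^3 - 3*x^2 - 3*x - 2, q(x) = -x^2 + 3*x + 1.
<p,q> = -32/3

Expand the product: p(x)·q(x) = x^5 - 7*x^3 - 10*x^2 - 9*x - 2.
∫_{-1}^{1} of each monomial x^k gives [2/(k+1) if k even, 0 if k odd]. Integrating term-by-term (or equivalently evaluating the antiderivative F(x) = x^6/6 - 7*x^4/4 - 10*x^3/3 - 9*x^2/2 - 2*x at the endpoints):
  F(1) − F(−1) = -137/12 − (-3/4) = -32/3.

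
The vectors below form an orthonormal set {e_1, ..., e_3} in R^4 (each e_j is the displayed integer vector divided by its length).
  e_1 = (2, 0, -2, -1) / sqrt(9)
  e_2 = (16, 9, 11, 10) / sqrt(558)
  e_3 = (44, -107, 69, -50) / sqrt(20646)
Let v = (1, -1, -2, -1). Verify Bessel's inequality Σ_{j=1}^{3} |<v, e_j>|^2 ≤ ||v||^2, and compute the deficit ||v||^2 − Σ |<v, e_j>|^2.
Σ |<v, e_j>|^2 = 250/37; ||v||^2 = 7; deficit = 9/37

Write each e_j = u_j / sqrt(<u_j, u_j>) where u_j is the displayed integer vector. Then <v, e_j> = <v, u_j> / sqrt(<u_j, u_j>), so |<v, e_j>|^2 = <v, u_j>^2 / <u_j, u_j>.
Coefficients: <v, e_1> = 7/sqrt(9), <v, e_2> = -25/sqrt(558), <v, e_3> = 63/sqrt(20646).
Square and sum: Σ |<v, e_j>|^2 = 250/37.
Compute ||v||^2 = v·v = 7.
Deficit = 7 − 250/37 = 9/37 ≥ 0, confirming Bessel's inequality. (The deficit equals ||v − Σ <v,e_j> e_j||^2, the squared distance from v to span{e_j}.)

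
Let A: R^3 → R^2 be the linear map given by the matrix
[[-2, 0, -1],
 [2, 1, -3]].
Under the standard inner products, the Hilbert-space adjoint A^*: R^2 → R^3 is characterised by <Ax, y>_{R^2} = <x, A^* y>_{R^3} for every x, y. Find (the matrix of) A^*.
A^* = A^T =
[[-2, 2],
 [0, 1],
 [-1, -3]]

For real matrices with standard dot products, the defining identity <Ax, y> = <x, A^* y> gives (Ax)^T y = x^T (A^*) y, i.e. x^T A^T y = x^T (A^*) y. Since this holds for all x, y, we must have A^* = A^T. Therefore
A^* =
[[-2, 2],
 [0, 1],
 [-1, -3]].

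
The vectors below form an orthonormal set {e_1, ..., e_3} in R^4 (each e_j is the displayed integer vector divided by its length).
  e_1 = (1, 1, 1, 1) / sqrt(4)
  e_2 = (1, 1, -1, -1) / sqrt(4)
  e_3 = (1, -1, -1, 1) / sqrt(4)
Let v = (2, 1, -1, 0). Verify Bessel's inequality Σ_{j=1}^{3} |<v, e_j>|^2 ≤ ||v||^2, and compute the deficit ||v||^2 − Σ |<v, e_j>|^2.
Σ |<v, e_j>|^2 = 6; ||v||^2 = 6; deficit = 0

Write each e_j = u_j / sqrt(<u_j, u_j>) where u_j is the displayed integer vector. Then <v, e_j> = <v, u_j> / sqrt(<u_j, u_j>), so |<v, e_j>|^2 = <v, u_j>^2 / <u_j, u_j>.
Coefficients: <v, e_1> = 2/sqrt(4), <v, e_2> = 4/sqrt(4), <v, e_3> = 2/sqrt(4).
Square and sum: Σ |<v, e_j>|^2 = 6.
Compute ||v||^2 = v·v = 6.
Deficit = 6 − 6 = 0 ≥ 0, confirming Bessel's inequality. (The deficit equals ||v − Σ <v,e_j> e_j||^2, the squared distance from v to span{e_j}.)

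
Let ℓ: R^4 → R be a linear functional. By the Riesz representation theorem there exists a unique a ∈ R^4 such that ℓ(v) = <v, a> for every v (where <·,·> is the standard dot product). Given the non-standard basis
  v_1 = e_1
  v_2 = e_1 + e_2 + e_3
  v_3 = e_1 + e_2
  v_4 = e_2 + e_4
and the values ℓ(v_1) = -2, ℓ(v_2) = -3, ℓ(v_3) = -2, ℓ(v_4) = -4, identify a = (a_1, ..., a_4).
a = (-2, 0, -1, -4)

Write a = (a_1, ..., a_4) in the standard basis. For each basis vector v_i, ℓ(v_i) = <v_i, a> is a linear equation in the a_j's. Collect the n equations into a matrix system V a = ℓ, where row i of V is v_i (expressed in the standard basis). Since V is invertible (lower-triangular with 1s on the diagonal, up to permutation), solve by back-substitution:
  V =
[[1, 0, 0, 0],
 [1, 1, 1, 0],
 [1, 1, 0, 0],
 [0, 1, 0, 1]]
  V a = (-2, -3, -2, -4)
Solving gives a = (-2, 0, -1, -4).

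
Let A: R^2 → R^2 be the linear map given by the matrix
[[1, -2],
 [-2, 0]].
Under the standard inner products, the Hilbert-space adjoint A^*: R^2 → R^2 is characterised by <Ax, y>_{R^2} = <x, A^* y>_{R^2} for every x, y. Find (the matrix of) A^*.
A^* = A^T =
[[1, -2],
 [-2, 0]]

For real matrices with standard dot products, the defining identity <Ax, y> = <x, A^* y> gives (Ax)^T y = x^T (A^*) y, i.e. x^T A^T y = x^T (A^*) y. Since this holds for all x, y, we must have A^* = A^T. Therefore
A^* =
[[1, -2],
 [-2, 0]].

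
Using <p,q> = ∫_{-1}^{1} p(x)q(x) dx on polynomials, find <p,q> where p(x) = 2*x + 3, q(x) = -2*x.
<p,q> = -8/3

Expand the product: p(x)·q(x) = -4*x^2 - 6*x.
∫_{-1}^{1} of each monomial x^k gives [2/(k+1) if k even, 0 if k odd]. Integrating term-by-term (or equivalently evaluating the antiderivative F(x) = -4*x^3/3 - 3*x^2 at the endpoints):
  F(1) − F(−1) = -13/3 − (-5/3) = -8/3.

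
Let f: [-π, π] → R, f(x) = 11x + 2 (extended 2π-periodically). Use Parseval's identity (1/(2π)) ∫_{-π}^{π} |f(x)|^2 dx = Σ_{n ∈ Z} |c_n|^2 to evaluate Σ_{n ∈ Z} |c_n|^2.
Σ |c_n|^2 = 121π^2/3 + 4

Expand and integrate term by term over [-π, π]:
  ∫ (11x)^2 dx = 121·(2π^3/3); ∫ 2·11·(2)·x dx = 0 (odd integrand); ∫ 2^2 dx = 4·2π.
So (1/(2π)) ∫_{-π}^{π} (11x + 2)^2 dx = 121π^2/3 + 4 = 121π^2/3 + 4.
Parseval ⇒ Σ |c_n|^2 = 121π^2/3 + 4.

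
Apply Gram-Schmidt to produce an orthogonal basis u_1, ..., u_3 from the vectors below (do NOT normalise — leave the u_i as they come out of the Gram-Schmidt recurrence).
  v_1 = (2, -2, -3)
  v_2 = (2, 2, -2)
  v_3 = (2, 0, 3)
Orthogonal basis:
  u_1 = (2, -2, -3)
  u_2 = (22/17, 46/17, -16/17)
  u_3 = (55/21, -11/21, 44/21)

Apply the Gram-Schmidt recurrence
  u_1 = v_1
  u_i = v_i − Σ_{j<i} ((v_i · u_j) / (u_j · u_j)) · u_j.

Step by step this gives:
  u_1 = (2, -2, -3)
  u_2 = (22/17, 46/17, -16/17)
  u_3 = (55/21, -11/21, 44/21)

Orthogonality check:
  u_2 · u_1 = 0 (should be 0)
  u_3 · u_1 = 0 (should be 0)
  u_3 · u_2 = 0 (should be 0)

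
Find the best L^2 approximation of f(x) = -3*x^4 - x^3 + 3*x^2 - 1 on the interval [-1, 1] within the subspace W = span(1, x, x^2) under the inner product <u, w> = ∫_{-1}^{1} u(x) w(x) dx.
g(x) = 3*x^2/7 - 3*x/5 - 26/35

The best approximation g ∈ W is the orthogonal projection of f onto W. Writing g = a_0 + a_1 x + a_2 x^2, the coefficients solve the normal equations G · a = b where
  G_{ij} = <φ_i, φ_j> and b_i = <f, φ_i>, with φ_0 = 1, φ_1 = x, φ_2 = x^2.
G =
  [2, 0, 2/3]
  [0, 2/3, 0]
  [2/3, 0, 2/5],
b = (-6/5, -2/5, -34/105).
Solving gives a_0 = -26/35, a_1 = -3/5, a_2 = 3/7, so
  g(x) = 3*x^2/7 - 3*x/5 - 26/35.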